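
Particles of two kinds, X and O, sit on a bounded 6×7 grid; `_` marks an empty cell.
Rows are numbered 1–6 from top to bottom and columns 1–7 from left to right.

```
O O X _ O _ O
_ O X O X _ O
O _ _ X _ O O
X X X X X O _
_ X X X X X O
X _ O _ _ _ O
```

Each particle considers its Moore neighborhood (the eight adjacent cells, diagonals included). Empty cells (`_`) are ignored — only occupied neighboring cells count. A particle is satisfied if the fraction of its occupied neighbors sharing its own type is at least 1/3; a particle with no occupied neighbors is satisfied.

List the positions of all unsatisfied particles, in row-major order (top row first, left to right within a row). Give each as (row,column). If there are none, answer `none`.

Row 1: (1,1)O 2/2 satisfied · (1,2)O 2/4 satisfied · (1,3)X 1/4 not · (1,5)O 1/2 satisfied · (1,7)O 1/1 satisfied
Row 2: (2,2)O 3/5 satisfied · (2,3)X 2/5 satisfied · (2,4)O 1/5 not · (2,5)X 1/4 not · (2,7)O 3/3 satisfied
Row 3: (3,1)O 1/3 satisfied · (3,4)X 5/6 satisfied · (3,6)O 3/5 satisfied · (3,7)O 3/3 satisfied
Row 4: (4,1)X 2/3 satisfied · (4,2)X 4/5 satisfied · (4,3)X 6/6 satisfied · (4,4)X 6/6 satisfied · (4,5)X 5/7 satisfied · (4,6)O 3/6 satisfied
Row 5: (5,2)X 5/6 satisfied · (5,3)X 5/6 satisfied · (5,4)X 5/6 satisfied · (5,5)X 4/5 satisfied · (5,6)X 2/5 satisfied · (5,7)O 2/3 satisfied
Row 6: (6,1)X 1/1 satisfied · (6,3)O 0/3 not · (6,7)O 1/2 satisfied

(1,3), (2,4), (2,5), (6,3)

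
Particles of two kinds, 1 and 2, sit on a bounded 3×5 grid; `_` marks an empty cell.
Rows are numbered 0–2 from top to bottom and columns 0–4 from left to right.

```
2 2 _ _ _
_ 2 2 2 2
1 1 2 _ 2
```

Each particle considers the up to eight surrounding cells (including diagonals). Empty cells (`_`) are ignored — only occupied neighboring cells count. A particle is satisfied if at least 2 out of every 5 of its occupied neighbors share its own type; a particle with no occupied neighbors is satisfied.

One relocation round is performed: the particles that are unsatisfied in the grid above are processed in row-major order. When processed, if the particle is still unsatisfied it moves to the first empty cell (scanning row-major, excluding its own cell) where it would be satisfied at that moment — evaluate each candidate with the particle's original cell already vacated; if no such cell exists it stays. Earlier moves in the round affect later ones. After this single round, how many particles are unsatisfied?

1

Initially unsatisfied (in order): (2,1).
  (2,1): no empty cell satisfies it; stays.
Resulting grid:
2 2 _ _ _
_ 2 2 2 2
1 1 2 _ 2
Unsatisfied now: (2,1).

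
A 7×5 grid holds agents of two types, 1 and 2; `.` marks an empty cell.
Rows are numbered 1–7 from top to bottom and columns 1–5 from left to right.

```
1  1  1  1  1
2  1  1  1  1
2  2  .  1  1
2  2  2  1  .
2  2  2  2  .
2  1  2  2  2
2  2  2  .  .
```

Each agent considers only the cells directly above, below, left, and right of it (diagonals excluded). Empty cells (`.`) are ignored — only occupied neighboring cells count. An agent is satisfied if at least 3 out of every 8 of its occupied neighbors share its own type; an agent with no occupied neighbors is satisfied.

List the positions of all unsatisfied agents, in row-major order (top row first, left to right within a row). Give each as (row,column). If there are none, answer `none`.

(2,1), (4,4), (6,2)

(1,1)1 1/2 ok
(1,2)1 3/3 ok
(1,3)1 3/3 ok
(1,4)1 3/3 ok
(1,5)1 2/2 ok
(2,1)2 1/3 unhappy
(2,2)1 2/4 ok
(2,3)1 3/3 ok
(2,4)1 4/4 ok
(2,5)1 3/3 ok
(3,1)2 3/3 ok
(3,2)2 2/3 ok
(3,4)1 3/3 ok
(3,5)1 2/2 ok
(4,1)2 3/3 ok
(4,2)2 4/4 ok
(4,3)2 2/3 ok
(4,4)1 1/3 unhappy
(5,1)2 3/3 ok
(5,2)2 3/4 ok
(5,3)2 4/4 ok
(5,4)2 2/3 ok
(6,1)2 2/3 ok
(6,2)1 0/4 unhappy
(6,3)2 3/4 ok
(6,4)2 3/3 ok
(6,5)2 1/1 ok
(7,1)2 2/2 ok
(7,2)2 2/3 ok
(7,3)2 2/2 ok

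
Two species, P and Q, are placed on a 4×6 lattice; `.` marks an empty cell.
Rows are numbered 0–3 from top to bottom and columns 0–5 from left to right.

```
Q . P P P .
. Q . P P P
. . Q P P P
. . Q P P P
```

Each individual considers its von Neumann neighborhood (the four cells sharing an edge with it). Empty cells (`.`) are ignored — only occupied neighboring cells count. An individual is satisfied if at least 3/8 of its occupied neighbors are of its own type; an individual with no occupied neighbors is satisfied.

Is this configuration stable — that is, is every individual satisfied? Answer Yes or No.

Yes

(0,0)Q 0/0 ✓
(0,2)P 1/1 ✓
(0,3)P 3/3 ✓
(0,4)P 2/2 ✓
(1,1)Q 0/0 ✓
(1,3)P 3/3 ✓
(1,4)P 4/4 ✓
(1,5)P 2/2 ✓
(2,2)Q 1/2 ✓
(2,3)P 3/4 ✓
(2,4)P 4/4 ✓
(2,5)P 3/3 ✓
(3,2)Q 1/2 ✓
(3,3)P 2/3 ✓
(3,4)P 3/3 ✓
(3,5)P 2/2 ✓
All meet the threshold, so the configuration is stable.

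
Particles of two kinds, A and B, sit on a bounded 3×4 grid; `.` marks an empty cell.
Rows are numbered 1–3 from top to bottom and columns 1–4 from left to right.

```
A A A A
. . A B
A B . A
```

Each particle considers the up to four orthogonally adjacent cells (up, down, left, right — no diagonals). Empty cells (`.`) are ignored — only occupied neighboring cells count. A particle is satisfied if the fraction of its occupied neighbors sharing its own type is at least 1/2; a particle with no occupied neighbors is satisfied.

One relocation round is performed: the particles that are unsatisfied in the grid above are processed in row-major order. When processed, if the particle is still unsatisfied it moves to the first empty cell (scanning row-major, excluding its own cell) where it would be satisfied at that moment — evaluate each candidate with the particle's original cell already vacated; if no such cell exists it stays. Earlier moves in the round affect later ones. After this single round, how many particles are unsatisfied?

Initially unsatisfied (in order): (2,4), (3,1), (3,2), (3,4).
  (2,4): no empty cell satisfies it; stays.
  (3,1) → (2,1).
  (3,2): now satisfied by earlier moves; stays.
  (3,4) → (2,2).
Resulting grid:
A A A A
A A A B
. B . .
Unsatisfied now: (2,4), (3,2).

2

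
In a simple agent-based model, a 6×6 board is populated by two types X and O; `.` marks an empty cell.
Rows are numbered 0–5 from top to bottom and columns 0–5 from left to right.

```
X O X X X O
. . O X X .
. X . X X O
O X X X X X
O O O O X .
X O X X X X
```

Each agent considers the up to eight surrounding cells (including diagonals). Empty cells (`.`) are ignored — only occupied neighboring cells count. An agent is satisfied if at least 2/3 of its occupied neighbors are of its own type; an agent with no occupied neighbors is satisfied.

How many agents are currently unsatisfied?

18

Row 0: (0,0)X 0/1 not · (0,1)O 1/3 not · (0,2)X 2/4 not · (0,3)X 4/5 satisfied · (0,4)X 3/4 satisfied · (0,5)O 0/2 not
Row 1: (1,2)O 1/6 not · (1,3)X 6/7 satisfied · (1,4)X 5/7 satisfied
Row 2: (2,1)X 2/4 not · (2,3)X 6/7 satisfied · (2,4)X 6/7 satisfied · (2,5)O 0/4 not
Row 3: (3,0)O 2/4 not · (3,1)X 2/6 not · (3,2)X 4/7 not · (3,3)X 5/7 satisfied · (3,4)X 5/7 satisfied · (3,5)X 3/4 satisfied
Row 4: (4,0)O 3/5 not · (4,1)O 4/8 not · (4,2)O 3/8 not · (4,3)O 1/8 not · (4,4)X 6/7 satisfied
Row 5: (5,0)X 0/3 not · (5,1)O 3/5 not · (5,2)X 1/5 not · (5,3)X 3/5 not · (5,4)X 3/4 satisfied · (5,5)X 2/2 satisfied
Unsatisfied: (0,0), (0,1), (0,2), (0,5), (1,2), (2,1), (2,5), (3,0), (3,1), (3,2), (4,0), (4,1), (4,2), (4,3), (5,0), (5,1), (5,2), (5,3) — 18 in total.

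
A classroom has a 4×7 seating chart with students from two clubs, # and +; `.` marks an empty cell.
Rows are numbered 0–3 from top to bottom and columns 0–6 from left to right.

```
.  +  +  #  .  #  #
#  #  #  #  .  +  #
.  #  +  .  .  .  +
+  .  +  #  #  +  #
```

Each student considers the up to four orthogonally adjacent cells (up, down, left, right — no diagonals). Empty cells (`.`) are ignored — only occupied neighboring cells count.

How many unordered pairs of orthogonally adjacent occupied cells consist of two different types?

12

Scan each occupied cell's neighbors to the right and below so each pair is counted once.
Row 0: +(0,1)–+(0,2)= +(0,1)–#(1,1)≠ +(0,2)–#(0,3)≠ +(0,2)–#(1,2)≠ #(0,3)–#(1,3)= #(0,5)–#(0,6)= #(0,5)–+(1,5)≠ #(0,6)–#(1,6)=  → 4/8 unlike.
Row 1: #(1,0)–#(1,1)= #(1,1)–#(1,2)= #(1,1)–#(2,1)= #(1,2)–#(1,3)= #(1,2)–+(2,2)≠ +(1,5)–#(1,6)≠ #(1,6)–+(2,6)≠  → 3/7 unlike.
Row 2: #(2,1)–+(2,2)≠ +(2,2)–+(3,2)= +(2,6)–#(3,6)≠  → 2/3 unlike.
Row 3: +(3,2)–#(3,3)≠ #(3,3)–#(3,4)= #(3,4)–+(3,5)≠ +(3,5)–#(3,6)≠  → 3/4 unlike.
Total adjacent occupied pairs: 22; unlike-type pairs: 12.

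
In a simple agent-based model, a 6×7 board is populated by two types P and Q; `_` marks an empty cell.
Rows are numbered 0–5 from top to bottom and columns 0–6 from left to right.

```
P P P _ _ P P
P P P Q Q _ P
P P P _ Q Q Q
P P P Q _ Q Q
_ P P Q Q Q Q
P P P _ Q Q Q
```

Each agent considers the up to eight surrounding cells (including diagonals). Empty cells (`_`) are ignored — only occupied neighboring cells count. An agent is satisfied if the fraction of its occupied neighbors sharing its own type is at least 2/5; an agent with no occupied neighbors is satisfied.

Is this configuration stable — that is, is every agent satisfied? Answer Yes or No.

(0,0)P 3/3 ✓
(0,1)P 5/5 ✓
(0,2)P 3/4 ✓
(0,5)P 2/3 ✓
(0,6)P 2/2 ✓
(1,0)P 5/5 ✓
(1,1)P 8/8 ✓
(1,2)P 5/6 ✓
(1,3)Q 2/5 ✓
(1,4)Q 3/4 ✓
(1,6)P 2/4 ✓
(2,0)P 5/5 ✓
(2,1)P 8/8 ✓
(2,2)P 5/7 ✓
(2,4)Q 5/5 ✓
(2,5)Q 5/6 ✓
(2,6)Q 3/4 ✓
(3,0)P 4/4 ✓
(3,1)P 7/7 ✓
(3,2)P 5/7 ✓
(3,3)Q 3/6 ✓
(3,5)Q 7/7 ✓
(3,6)Q 5/5 ✓
(4,1)P 7/7 ✓
(4,2)P 5/7 ✓
(4,3)Q 3/6 ✓
(4,4)Q 6/6 ✓
(4,5)Q 7/7 ✓
(4,6)Q 5/5 ✓
(5,0)P 2/2 ✓
(5,1)P 4/4 ✓
(5,2)P 3/4 ✓
(5,4)Q 4/4 ✓
(5,5)Q 5/5 ✓
(5,6)Q 3/3 ✓
All meet the threshold, so the configuration is stable.

Yes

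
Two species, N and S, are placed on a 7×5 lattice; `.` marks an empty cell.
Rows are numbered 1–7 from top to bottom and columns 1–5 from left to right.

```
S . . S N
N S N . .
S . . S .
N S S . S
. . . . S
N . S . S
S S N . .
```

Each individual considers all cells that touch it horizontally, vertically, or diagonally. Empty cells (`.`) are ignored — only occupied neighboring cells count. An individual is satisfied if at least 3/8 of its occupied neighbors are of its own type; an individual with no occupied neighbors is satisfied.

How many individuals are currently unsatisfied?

7

Row 1: (1,1)S 1/2 ok · (1,4)S 0/2 unhappy · (1,5)N 0/1 unhappy
Row 2: (2,1)N 0/3 unhappy · (2,2)S 2/4 ok · (2,3)N 0/3 unhappy
Row 3: (3,1)S 2/4 ok · (3,4)S 2/3 ok
Row 4: (4,1)N 0/2 unhappy · (4,2)S 2/3 ok · (4,3)S 2/2 ok · (4,5)S 2/2 ok
Row 5: (5,5)S 2/2 ok
Row 6: (6,1)N 0/2 unhappy · (6,3)S 1/2 ok · (6,5)S 1/1 ok
Row 7: (7,1)S 1/2 ok · (7,2)S 2/4 ok · (7,3)N 0/2 unhappy
Unsatisfied: (1,4), (1,5), (2,1), (2,3), (4,1), (6,1), (7,3) — 7 in total.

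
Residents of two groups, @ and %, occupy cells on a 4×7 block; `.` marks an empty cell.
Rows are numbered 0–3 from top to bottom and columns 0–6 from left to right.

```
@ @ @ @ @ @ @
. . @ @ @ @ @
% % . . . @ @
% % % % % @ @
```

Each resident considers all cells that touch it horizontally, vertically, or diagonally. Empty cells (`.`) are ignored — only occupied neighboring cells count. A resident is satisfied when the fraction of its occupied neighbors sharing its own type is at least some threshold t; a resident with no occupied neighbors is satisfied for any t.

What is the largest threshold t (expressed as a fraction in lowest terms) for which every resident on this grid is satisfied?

Row 0: (0,0)@ 1/1 · (0,1)@ 3/3 · (0,2)@ 4/4 · (0,3)@ 5/5 · (0,4)@ 5/5 · (0,5)@ 5/5 · (0,6)@ 3/3
Row 1: (1,2)@ 4/5 · (1,3)@ 5/5 · (1,4)@ 6/6 · (1,5)@ 7/7 · (1,6)@ 5/5
Row 2: (2,0)% 3/3 · (2,1)% 4/5 · (2,5)@ 6/7 · (2,6)@ 5/5
Row 3: (3,0)% 3/3 · (3,1)% 4/4 · (3,2)% 3/3 · (3,3)% 2/2 · (3,4)% 1/3 · (3,5)@ 3/4 · (3,6)@ 3/3
The smallest same-type fraction is 1/3 at (3,4), which reduces to 1/3. Any threshold above that leaves this resident unsatisfied.

1/3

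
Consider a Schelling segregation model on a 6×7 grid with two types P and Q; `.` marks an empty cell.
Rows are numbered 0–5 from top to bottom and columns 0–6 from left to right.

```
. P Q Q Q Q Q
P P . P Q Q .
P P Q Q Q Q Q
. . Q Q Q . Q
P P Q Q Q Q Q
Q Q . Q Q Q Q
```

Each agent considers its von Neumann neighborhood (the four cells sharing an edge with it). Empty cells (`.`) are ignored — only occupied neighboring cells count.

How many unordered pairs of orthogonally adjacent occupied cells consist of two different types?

8

Scan each occupied cell's neighbors to the right and below so each pair is counted once.
From row 0: 2 unlike of 9 pairs (running 2/9).
From row 1: 2 unlike of 8 pairs (running 4/17).
From row 2: 1 unlike of 10 pairs (running 5/27).
From row 3: 0 unlike of 6 pairs (running 5/33).
From row 4: 3 unlike of 12 pairs (running 8/45).
From row 5: 0 unlike of 4 pairs (running 8/49).
Total adjacent occupied pairs: 49; unlike-type pairs: 8.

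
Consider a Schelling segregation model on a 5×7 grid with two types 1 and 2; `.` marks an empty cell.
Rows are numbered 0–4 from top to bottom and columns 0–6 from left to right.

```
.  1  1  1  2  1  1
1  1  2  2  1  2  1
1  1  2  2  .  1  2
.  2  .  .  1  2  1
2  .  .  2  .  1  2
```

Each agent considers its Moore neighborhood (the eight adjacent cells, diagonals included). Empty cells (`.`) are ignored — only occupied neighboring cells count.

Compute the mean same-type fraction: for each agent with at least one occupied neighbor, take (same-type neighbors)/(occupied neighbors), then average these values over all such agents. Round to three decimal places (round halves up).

0.531

(0,1)1 3/4
(0,2)1 3/5
(0,3)1 2/5
(0,4)2 2/5
(0,5)1 3/5
(0,6)1 2/3
(1,0)1 4/4
(1,1)1 5/7
(1,2)2 3/8
(1,3)2 4/7
(1,4)1 3/7
(1,5)2 2/7
(1,6)1 3/5
(2,0)1 3/4
(2,1)1 3/6
(2,2)2 4/6
(2,3)2 3/5
(2,5)1 4/7
(2,6)2 2/5
(3,1)2 2/4
(3,4)1 2/5
(3,5)2 2/6
(3,6)1 2/5
(4,0)2 1/1
(4,3)2 0/1
(4,5)1 2/4
(4,6)2 1/3
Sum over 27 agents: 3/4 + 3/5 + 2/5 + 2/5 + 3/5 + 2/3 + 4/4 + 5/7 + 3/8 + 4/7 + 3/7 + 2/7 + 3/5 + 3/4 + 3/6 + 4/6 + 3/5 + 4/7 + 2/5 + 2/4 + 2/5 + 2/6 + 2/5 + 1/1 + 0/1 + 2/4 + 1/3 = 4017/280; mean = 4017/280 ÷ 27 = 1339/2520 = 0.531349… → 0.531.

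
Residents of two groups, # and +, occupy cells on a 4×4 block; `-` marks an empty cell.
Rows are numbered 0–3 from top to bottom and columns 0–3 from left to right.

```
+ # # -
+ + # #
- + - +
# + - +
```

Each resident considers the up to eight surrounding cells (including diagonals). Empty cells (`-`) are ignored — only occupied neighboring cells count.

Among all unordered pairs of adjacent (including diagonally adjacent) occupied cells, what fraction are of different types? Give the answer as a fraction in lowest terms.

5/11

Scan each occupied cell's neighbors to the right and below (and the two forward diagonals) so each pair is counted once.
Row 0: +(0,0)–#(0,1)≠ +(0,0)–+(1,0)= +(0,0)–+(1,1)= #(0,1)–#(0,2)= #(0,1)–+(1,1)≠ #(0,1)–#(1,2)= #(0,1)–+(1,0)≠ #(0,2)–#(1,2)= #(0,2)–#(1,3)= #(0,2)–+(1,1)≠  → 4/10 unlike.
Row 1: +(1,0)–+(1,1)= +(1,0)–+(2,1)= +(1,1)–#(1,2)≠ +(1,1)–+(2,1)= #(1,2)–#(1,3)= #(1,2)–+(2,3)≠ #(1,2)–+(2,1)≠ #(1,3)–+(2,3)≠  → 4/8 unlike.
Row 2: +(2,1)–+(3,1)= +(2,1)–#(3,0)≠ +(2,3)–+(3,3)=  → 1/3 unlike.
Row 3: #(3,0)–+(3,1)≠  → 1/1 unlike.
Total adjacent occupied pairs: 22; unlike-type pairs: 10.
10/22 reduces to 5/11.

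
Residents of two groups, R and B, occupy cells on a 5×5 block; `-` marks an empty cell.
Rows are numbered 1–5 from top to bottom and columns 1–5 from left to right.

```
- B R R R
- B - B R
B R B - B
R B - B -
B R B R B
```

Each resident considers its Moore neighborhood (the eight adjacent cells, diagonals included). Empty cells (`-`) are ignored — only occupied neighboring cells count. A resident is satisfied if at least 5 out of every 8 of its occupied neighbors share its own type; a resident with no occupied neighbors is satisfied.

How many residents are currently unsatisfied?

Row 1: (1,2)B 1/2 not · (1,3)R 1/4 not · (1,4)R 3/4 satisfied · (1,5)R 2/3 satisfied
Row 2: (2,2)B 3/5 not · (2,4)B 2/6 not · (2,5)R 2/4 not
Row 3: (3,1)B 2/4 not · (3,2)R 1/5 not · (3,3)B 4/5 satisfied · (3,5)B 2/3 satisfied
Row 4: (4,1)R 2/5 not · (4,2)B 4/7 not · (4,4)B 4/5 satisfied
Row 5: (5,1)B 1/3 not · (5,2)R 1/4 not · (5,3)B 2/4 not · (5,4)R 0/3 not · (5,5)B 1/2 not
Unsatisfied: (1,2), (1,3), (2,2), (2,4), (2,5), (3,1), (3,2), (4,1), (4,2), (5,1), (5,2), (5,3), (5,4), (5,5) — 14 in total.

14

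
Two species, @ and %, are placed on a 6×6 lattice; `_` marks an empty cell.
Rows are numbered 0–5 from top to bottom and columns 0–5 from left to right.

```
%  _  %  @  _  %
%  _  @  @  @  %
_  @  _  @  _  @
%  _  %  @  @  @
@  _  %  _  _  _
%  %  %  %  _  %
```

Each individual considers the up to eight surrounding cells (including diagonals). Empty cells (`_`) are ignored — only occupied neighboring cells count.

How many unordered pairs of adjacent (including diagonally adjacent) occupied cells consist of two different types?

Scan each occupied cell's neighbors to the right and below (and the two forward diagonals) so each pair is counted once.
Row 0: %(0,0)–%(1,0)= %(0,2)–@(0,3)≠ %(0,2)–@(1,2)≠ %(0,2)–@(1,3)≠ @(0,3)–@(1,3)= @(0,3)–@(1,4)= @(0,3)–@(1,2)= %(0,5)–%(1,5)= %(0,5)–@(1,4)≠  → 4/9 unlike.
Row 1: %(1,0)–@(2,1)≠ @(1,2)–@(1,3)= @(1,2)–@(2,3)= @(1,2)–@(2,1)= @(1,3)–@(1,4)= @(1,3)–@(2,3)= @(1,4)–%(1,5)≠ @(1,4)–@(2,5)= @(1,4)–@(2,3)= %(1,5)–@(2,5)≠  → 3/10 unlike.
Row 2: @(2,1)–%(3,2)≠ @(2,1)–%(3,0)≠ @(2,3)–@(3,3)= @(2,3)–@(3,4)= @(2,3)–%(3,2)≠ @(2,5)–@(3,5)= @(2,5)–@(3,4)=  → 3/7 unlike.
Row 3: %(3,0)–@(4,0)≠ %(3,2)–@(3,3)≠ %(3,2)–%(4,2)= @(3,3)–@(3,4)= @(3,3)–%(4,2)≠ @(3,4)–@(3,5)=  → 3/6 unlike.
Row 4: @(4,0)–%(5,0)≠ @(4,0)–%(5,1)≠ %(4,2)–%(5,2)= %(4,2)–%(5,3)= %(4,2)–%(5,1)=  → 2/5 unlike.
Row 5: %(5,0)–%(5,1)= %(5,1)–%(5,2)= %(5,2)–%(5,3)=  → 0/3 unlike.
Total adjacent occupied pairs: 40; unlike-type pairs: 15.

15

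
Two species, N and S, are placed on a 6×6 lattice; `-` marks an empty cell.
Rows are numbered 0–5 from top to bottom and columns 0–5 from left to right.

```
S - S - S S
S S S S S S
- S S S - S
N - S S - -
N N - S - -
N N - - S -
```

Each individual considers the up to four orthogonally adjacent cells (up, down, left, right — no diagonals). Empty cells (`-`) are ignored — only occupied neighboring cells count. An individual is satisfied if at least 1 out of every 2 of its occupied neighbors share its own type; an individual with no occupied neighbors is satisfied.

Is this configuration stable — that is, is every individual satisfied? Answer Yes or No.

Yes

Row 0: (0,0)S 1/1 satisfied · (0,2)S 1/1 satisfied · (0,4)S 2/2 satisfied · (0,5)S 2/2 satisfied
Row 1: (1,0)S 2/2 satisfied · (1,1)S 3/3 satisfied · (1,2)S 4/4 satisfied · (1,3)S 3/3 satisfied · (1,4)S 3/3 satisfied · (1,5)S 3/3 satisfied
Row 2: (2,1)S 2/2 satisfied · (2,2)S 4/4 satisfied · (2,3)S 3/3 satisfied · (2,5)S 1/1 satisfied
Row 3: (3,0)N 1/1 satisfied · (3,2)S 2/2 satisfied · (3,3)S 3/3 satisfied
Row 4: (4,0)N 3/3 satisfied · (4,1)N 2/2 satisfied · (4,3)S 1/1 satisfied
Row 5: (5,0)N 2/2 satisfied · (5,1)N 2/2 satisfied · (5,4)S 0/0 satisfied
All meet the threshold, so the configuration is stable.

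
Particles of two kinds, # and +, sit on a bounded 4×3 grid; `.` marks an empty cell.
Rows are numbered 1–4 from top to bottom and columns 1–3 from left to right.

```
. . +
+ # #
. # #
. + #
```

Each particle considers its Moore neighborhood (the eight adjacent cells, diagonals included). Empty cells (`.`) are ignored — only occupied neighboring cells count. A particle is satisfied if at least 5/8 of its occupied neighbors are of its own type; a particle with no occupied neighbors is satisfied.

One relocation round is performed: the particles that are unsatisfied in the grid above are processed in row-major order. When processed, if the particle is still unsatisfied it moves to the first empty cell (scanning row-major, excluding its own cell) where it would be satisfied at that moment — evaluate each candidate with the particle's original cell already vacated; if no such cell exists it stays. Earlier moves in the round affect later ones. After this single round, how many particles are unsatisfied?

4

Initially unsatisfied (in order): (1,3), (2,1), (2,2), (4,2).
  (1,3): no empty cell satisfies it; stays.
  (2,1): no empty cell satisfies it; stays.
  (2,2): no empty cell satisfies it; stays.
  (4,2): no empty cell satisfies it; stays.
Resulting grid:
. . +
+ # #
. # #
. + #
Unsatisfied now: (1,3), (2,1), (2,2), (4,2).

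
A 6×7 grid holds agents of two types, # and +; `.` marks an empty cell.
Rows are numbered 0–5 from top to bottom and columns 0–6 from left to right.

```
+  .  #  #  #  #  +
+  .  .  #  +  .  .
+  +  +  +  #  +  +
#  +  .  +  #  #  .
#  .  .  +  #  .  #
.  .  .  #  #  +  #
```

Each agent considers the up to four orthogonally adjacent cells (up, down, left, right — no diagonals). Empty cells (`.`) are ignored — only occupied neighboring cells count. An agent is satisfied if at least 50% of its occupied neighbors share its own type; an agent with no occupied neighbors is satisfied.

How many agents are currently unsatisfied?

Row 0: (0,0)+ 1/1 satisfied · (0,2)# 1/1 satisfied · (0,3)# 3/3 satisfied · (0,4)# 2/3 satisfied · (0,5)# 1/2 satisfied · (0,6)+ 0/1 not
Row 1: (1,0)+ 2/2 satisfied · (1,3)# 1/3 not · (1,4)+ 0/3 not
Row 2: (2,0)+ 2/3 satisfied · (2,1)+ 3/3 satisfied · (2,2)+ 2/2 satisfied · (2,3)+ 2/4 satisfied · (2,4)# 1/4 not · (2,5)+ 1/3 not · (2,6)+ 1/1 satisfied
Row 3: (3,0)# 1/3 not · (3,1)+ 1/2 satisfied · (3,3)+ 2/3 satisfied · (3,4)# 3/4 satisfied · (3,5)# 1/2 satisfied
Row 4: (4,0)# 1/1 satisfied · (4,3)+ 1/3 not · (4,4)# 2/3 satisfied · (4,6)# 1/1 satisfied
Row 5: (5,3)# 1/2 satisfied · (5,4)# 2/3 satisfied · (5,5)+ 0/2 not · (5,6)# 1/2 satisfied
Unsatisfied: (0,6), (1,3), (1,4), (2,4), (2,5), (3,0), (4,3), (5,5) — 8 in total.

8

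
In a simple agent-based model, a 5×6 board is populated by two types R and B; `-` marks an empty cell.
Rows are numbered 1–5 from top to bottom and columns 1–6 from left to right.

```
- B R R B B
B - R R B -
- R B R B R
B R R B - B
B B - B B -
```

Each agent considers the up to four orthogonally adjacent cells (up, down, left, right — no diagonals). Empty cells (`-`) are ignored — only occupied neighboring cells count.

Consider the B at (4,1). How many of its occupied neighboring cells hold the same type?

Occupied neighbors of (4,1): (5,1)=B, (4,2)=R.
Same type (B): 1 of 2.

1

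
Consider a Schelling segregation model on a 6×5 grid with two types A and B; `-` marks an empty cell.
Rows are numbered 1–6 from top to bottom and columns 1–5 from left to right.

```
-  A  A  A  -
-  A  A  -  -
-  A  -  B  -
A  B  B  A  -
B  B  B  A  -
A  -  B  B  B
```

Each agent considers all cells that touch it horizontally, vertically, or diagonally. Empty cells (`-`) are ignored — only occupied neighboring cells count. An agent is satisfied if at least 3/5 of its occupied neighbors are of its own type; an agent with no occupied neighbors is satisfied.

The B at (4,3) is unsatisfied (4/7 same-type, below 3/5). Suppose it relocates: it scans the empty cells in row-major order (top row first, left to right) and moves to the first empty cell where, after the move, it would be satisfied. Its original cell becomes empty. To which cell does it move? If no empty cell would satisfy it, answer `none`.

Vacating (4,3). Empty cells in order:
  (1,1): 0/2 same-type → still unsatisfied.
  (1,5): 0/1 same-type → still unsatisfied.
  (2,1): 0/3 same-type → still unsatisfied.
  (2,4): 1/4 same-type → still unsatisfied.
  (2,5): 1/2 same-type → still unsatisfied.
  (3,1): 1/4 same-type → still unsatisfied.
  (3,3): 2/6 same-type → still unsatisfied.
  (3,5): 1/2 same-type → still unsatisfied.
  (4,5): 1/3 same-type → still unsatisfied.
  (5,5): 2/4 same-type → still unsatisfied.
  (6,2): 4/5 same-type → satisfied — stop here.

(6,2)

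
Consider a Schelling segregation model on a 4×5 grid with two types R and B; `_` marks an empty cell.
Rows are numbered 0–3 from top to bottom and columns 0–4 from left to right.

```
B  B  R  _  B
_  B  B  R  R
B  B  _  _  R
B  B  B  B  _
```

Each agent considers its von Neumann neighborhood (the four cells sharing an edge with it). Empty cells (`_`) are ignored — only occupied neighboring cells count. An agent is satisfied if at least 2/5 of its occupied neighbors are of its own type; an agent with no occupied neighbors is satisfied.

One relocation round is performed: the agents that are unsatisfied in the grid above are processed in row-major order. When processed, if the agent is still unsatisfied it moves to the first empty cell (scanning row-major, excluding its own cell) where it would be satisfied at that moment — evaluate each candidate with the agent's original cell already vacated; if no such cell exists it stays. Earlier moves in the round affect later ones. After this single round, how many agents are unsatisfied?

0

Initially unsatisfied (in order): (0,2), (0,4), (1,2).
  (0,2) → (0,3).
  (0,4) → (0,2).
  (1,2): now satisfied by earlier moves; stays.
Resulting grid:
B B B R _
_ B B R R
B B _ _ R
B B B B _
All satisfied now.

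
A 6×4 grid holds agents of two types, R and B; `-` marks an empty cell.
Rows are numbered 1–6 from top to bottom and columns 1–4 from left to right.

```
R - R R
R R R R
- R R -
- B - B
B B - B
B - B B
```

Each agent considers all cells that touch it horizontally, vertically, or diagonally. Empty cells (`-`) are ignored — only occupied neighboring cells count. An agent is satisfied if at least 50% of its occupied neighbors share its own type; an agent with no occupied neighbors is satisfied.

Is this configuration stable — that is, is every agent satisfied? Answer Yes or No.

Yes

(1,1)R 2/2 ✓
(1,3)R 4/4 ✓
(1,4)R 3/3 ✓
(2,1)R 3/3 ✓
(2,2)R 6/6 ✓
(2,3)R 6/6 ✓
(2,4)R 4/4 ✓
(3,2)R 4/5 ✓
(3,3)R 4/6 ✓
(4,2)B 2/4 ✓
(4,4)B 1/2 ✓
(5,1)B 3/3 ✓
(5,2)B 4/4 ✓
(5,4)B 3/3 ✓
(6,1)B 2/2 ✓
(6,3)B 3/3 ✓
(6,4)B 2/2 ✓
All meet the threshold, so the configuration is stable.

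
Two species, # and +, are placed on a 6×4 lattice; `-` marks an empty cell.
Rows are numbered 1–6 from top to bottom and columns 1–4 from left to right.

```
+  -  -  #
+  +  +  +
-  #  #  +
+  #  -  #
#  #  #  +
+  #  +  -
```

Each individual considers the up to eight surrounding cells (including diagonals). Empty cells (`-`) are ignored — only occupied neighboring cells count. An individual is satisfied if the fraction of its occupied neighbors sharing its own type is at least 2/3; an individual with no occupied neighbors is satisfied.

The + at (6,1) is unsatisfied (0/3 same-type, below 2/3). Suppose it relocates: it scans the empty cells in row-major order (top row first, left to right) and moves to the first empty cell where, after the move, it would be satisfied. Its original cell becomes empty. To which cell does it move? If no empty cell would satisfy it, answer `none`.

Vacating (6,1). Empty cells in order:
  (1,2): 4/4 same-type → satisfied — stop here.

(1,2)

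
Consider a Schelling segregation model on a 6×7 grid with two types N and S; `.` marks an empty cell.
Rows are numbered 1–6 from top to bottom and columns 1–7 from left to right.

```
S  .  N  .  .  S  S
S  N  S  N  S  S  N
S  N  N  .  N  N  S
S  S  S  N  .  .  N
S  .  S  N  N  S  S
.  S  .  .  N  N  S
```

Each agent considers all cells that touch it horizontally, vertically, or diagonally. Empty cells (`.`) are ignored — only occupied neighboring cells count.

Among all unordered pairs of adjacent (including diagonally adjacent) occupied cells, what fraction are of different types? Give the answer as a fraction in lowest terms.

37/77

Scan each occupied cell's neighbors to the right and below (and the two forward diagonals) so each pair is counted once.
From row 1: 4 unlike of 11 pairs (running 4/11).
From row 2: 14 unlike of 22 pairs (running 18/33).
From row 3: 8 unlike of 15 pairs (running 26/48).
From row 4: 5 unlike of 13 pairs (running 31/61).
From row 5: 5 unlike of 14 pairs (running 36/75).
From row 6: 1 unlike of 2 pairs (running 37/77).
Total adjacent occupied pairs: 77; unlike-type pairs: 37.
37/77 is already in lowest terms.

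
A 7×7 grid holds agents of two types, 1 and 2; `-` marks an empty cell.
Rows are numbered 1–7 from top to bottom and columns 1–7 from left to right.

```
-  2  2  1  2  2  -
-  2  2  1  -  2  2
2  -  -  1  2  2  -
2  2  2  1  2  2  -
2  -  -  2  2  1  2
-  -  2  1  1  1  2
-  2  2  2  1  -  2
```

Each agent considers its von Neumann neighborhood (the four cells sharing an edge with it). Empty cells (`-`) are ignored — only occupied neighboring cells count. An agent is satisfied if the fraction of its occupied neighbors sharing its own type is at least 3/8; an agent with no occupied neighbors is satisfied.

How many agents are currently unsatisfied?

6

Row 1: (1,2)2 2/2 ✓ · (1,3)2 2/3 ✓ · (1,4)1 1/3 ✗ · (1,5)2 1/2 ✓ · (1,6)2 2/2 ✓
Row 2: (2,2)2 2/2 ✓ · (2,3)2 2/3 ✓ · (2,4)1 2/3 ✓ · (2,6)2 3/3 ✓ · (2,7)2 1/1 ✓
Row 3: (3,1)2 1/1 ✓ · (3,4)1 2/3 ✓ · (3,5)2 2/3 ✓ · (3,6)2 3/3 ✓
Row 4: (4,1)2 3/3 ✓ · (4,2)2 2/2 ✓ · (4,3)2 1/2 ✓ · (4,4)1 1/4 ✗ · (4,5)2 3/4 ✓ · (4,6)2 2/3 ✓
Row 5: (5,1)2 1/1 ✓ · (5,4)2 1/3 ✗ · (5,5)2 2/4 ✓ · (5,6)1 1/4 ✗ · (5,7)2 1/2 ✓
Row 6: (6,3)2 1/2 ✓ · (6,4)1 1/4 ✗ · (6,5)1 3/4 ✓ · (6,6)1 2/3 ✓ · (6,7)2 2/3 ✓
Row 7: (7,2)2 1/1 ✓ · (7,3)2 3/3 ✓ · (7,4)2 1/3 ✗ · (7,5)1 1/2 ✓ · (7,7)2 1/1 ✓
Unsatisfied: (1,4), (4,4), (5,4), (5,6), (6,4), (7,4) — 6 in total.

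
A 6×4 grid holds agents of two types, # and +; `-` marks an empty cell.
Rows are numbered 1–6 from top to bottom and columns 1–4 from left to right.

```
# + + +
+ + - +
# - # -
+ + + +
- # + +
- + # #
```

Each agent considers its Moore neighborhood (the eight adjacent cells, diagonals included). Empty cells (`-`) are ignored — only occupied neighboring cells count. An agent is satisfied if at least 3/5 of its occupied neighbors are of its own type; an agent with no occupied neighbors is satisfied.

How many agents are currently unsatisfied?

(1,1)# 0/3 not
(1,2)+ 3/4 satisfied
(1,3)+ 4/4 satisfied
(1,4)+ 2/2 satisfied
(2,1)+ 2/4 not
(2,2)+ 3/6 not
(2,4)+ 2/3 satisfied
(3,1)# 0/4 not
(3,3)# 0/5 not
(4,1)+ 1/3 not
(4,2)+ 3/6 not
(4,3)+ 4/6 satisfied
(4,4)+ 3/4 satisfied
(5,2)# 1/6 not
(5,3)+ 5/8 satisfied
(5,4)+ 3/5 satisfied
(6,2)+ 1/3 not
(6,3)# 2/5 not
(6,4)# 1/3 not
Unsatisfied: (1,1), (2,1), (2,2), (3,1), (3,3), (4,1), (4,2), (5,2), (6,2), (6,3), (6,4) — 11 in total.

11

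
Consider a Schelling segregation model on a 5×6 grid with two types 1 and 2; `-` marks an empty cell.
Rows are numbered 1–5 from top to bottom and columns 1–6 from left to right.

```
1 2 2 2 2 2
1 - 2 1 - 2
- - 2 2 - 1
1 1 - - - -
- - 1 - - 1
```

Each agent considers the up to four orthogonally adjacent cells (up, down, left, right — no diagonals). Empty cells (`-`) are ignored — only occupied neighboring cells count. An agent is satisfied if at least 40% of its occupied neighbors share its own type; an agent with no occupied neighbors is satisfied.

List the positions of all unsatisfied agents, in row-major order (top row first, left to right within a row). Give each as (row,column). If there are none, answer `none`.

(2,4), (3,6)

Row 1: (1,1)1 1/2 ok · (1,2)2 1/2 ok · (1,3)2 3/3 ok · (1,4)2 2/3 ok · (1,5)2 2/2 ok · (1,6)2 2/2 ok
Row 2: (2,1)1 1/1 ok · (2,3)2 2/3 ok · (2,4)1 0/3 unhappy · (2,6)2 1/2 ok
Row 3: (3,3)2 2/2 ok · (3,4)2 1/2 ok · (3,6)1 0/1 unhappy
Row 4: (4,1)1 1/1 ok · (4,2)1 1/1 ok
Row 5: (5,3)1 0/0 ok · (5,6)1 0/0 ok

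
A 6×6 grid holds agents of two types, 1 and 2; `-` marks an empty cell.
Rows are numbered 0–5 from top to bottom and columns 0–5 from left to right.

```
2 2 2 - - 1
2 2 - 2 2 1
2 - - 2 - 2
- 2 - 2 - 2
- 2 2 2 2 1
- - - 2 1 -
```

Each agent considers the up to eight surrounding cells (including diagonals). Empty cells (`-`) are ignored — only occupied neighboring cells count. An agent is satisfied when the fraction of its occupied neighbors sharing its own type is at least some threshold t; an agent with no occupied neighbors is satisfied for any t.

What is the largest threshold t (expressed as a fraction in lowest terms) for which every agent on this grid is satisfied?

Row 0: (0,0)2 3/3 · (0,1)2 4/4 · (0,2)2 3/3 · (0,5)1 1/2
Row 1: (1,0)2 4/4 · (1,1)2 5/5 · (1,3)2 3/3 · (1,4)2 3/5 · (1,5)1 1/3
Row 2: (2,0)2 3/3 · (2,3)2 3/3 · (2,5)2 2/3
Row 3: (3,1)2 3/3 · (3,3)2 4/4 · (3,5)2 2/3
Row 4: (4,1)2 2/2 · (4,2)2 5/5 · (4,3)2 4/5 · (4,4)2 4/6 · (4,5)1 1/3
Row 5: (5,3)2 3/4 · (5,4)1 1/4
The smallest same-type fraction is 1/4 at (5,4), which reduces to 1/4. Any threshold above that leaves this agent unsatisfied.

1/4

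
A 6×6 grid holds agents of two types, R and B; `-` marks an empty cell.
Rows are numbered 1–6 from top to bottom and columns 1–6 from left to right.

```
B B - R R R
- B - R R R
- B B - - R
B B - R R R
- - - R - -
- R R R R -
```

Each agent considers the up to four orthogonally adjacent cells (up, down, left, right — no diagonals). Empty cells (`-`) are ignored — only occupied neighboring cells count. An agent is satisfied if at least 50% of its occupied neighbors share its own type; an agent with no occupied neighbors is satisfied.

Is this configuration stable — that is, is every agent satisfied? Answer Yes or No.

(1,1)B 1/1 ✓
(1,2)B 2/2 ✓
(1,4)R 2/2 ✓
(1,5)R 3/3 ✓
(1,6)R 2/2 ✓
(2,2)B 2/2 ✓
(2,4)R 2/2 ✓
(2,5)R 3/3 ✓
(2,6)R 3/3 ✓
(3,2)B 3/3 ✓
(3,3)B 1/1 ✓
(3,6)R 2/2 ✓
(4,1)B 1/1 ✓
(4,2)B 2/2 ✓
(4,4)R 2/2 ✓
(4,5)R 2/2 ✓
(4,6)R 2/2 ✓
(5,4)R 2/2 ✓
(6,2)R 1/1 ✓
(6,3)R 2/2 ✓
(6,4)R 3/3 ✓
(6,5)R 1/1 ✓
All meet the threshold, so the configuration is stable.

Yes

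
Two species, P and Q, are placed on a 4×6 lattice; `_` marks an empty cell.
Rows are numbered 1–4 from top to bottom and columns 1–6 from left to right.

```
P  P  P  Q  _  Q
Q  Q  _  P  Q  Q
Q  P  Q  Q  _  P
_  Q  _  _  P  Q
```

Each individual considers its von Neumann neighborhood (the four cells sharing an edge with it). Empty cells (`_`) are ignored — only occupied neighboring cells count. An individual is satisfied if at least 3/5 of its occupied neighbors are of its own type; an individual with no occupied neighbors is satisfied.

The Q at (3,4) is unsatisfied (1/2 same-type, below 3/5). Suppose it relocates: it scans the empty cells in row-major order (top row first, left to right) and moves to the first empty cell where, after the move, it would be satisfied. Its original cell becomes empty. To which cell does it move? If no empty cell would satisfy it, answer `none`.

(1,5)

Vacating (3,4). Empty cells in order:
  (1,5): 3/3 same-type → satisfied — stop here.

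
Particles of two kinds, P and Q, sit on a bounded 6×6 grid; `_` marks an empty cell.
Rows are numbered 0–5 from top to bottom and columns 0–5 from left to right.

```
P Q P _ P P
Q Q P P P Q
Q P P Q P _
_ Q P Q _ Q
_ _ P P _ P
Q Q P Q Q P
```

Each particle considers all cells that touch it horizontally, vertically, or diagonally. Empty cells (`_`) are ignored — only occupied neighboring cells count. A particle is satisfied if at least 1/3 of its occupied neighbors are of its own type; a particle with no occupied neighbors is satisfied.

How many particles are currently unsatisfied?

8

(0,0)P 0/3 unhappy
(0,1)Q 2/5 ok
(0,2)P 2/4 ok
(0,4)P 3/4 ok
(0,5)P 2/3 ok
(1,0)Q 3/5 ok
(1,1)Q 3/8 ok
(1,2)P 4/7 ok
(1,3)P 6/7 ok
(1,4)P 4/6 ok
(1,5)Q 0/4 unhappy
(2,0)Q 3/4 ok
(2,1)P 3/7 ok
(2,2)P 4/8 ok
(2,3)Q 1/7 unhappy
(2,4)P 2/6 ok
(3,1)Q 1/5 unhappy
(3,2)P 4/7 ok
(3,3)Q 1/6 unhappy
(3,5)Q 0/2 unhappy
(4,2)P 3/7 ok
(4,3)P 3/6 ok
(4,5)P 1/3 ok
(5,0)Q 1/1 ok
(5,1)Q 1/3 ok
(5,2)P 2/4 ok
(5,3)Q 1/4 unhappy
(5,4)Q 1/4 unhappy
(5,5)P 1/2 ok
Unsatisfied: (0,0), (1,5), (2,3), (3,1), (3,3), (3,5), (5,3), (5,4) — 8 in total.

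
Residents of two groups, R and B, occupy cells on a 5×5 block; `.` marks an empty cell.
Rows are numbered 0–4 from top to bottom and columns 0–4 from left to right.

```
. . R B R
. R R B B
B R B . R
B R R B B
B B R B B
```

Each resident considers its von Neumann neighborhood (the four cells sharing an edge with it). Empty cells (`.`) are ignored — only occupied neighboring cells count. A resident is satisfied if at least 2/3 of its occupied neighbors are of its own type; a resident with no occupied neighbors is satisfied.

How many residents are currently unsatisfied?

(0,2)R 1/2 unhappy
(0,3)B 1/3 unhappy
(0,4)R 0/2 unhappy
(1,1)R 2/2 ok
(1,2)R 2/4 unhappy
(1,3)B 2/3 ok
(1,4)B 1/3 unhappy
(2,0)B 1/2 unhappy
(2,1)R 2/4 unhappy
(2,2)B 0/3 unhappy
(2,4)R 0/2 unhappy
(3,0)B 2/3 ok
(3,1)R 2/4 unhappy
(3,2)R 2/4 unhappy
(3,3)B 2/3 ok
(3,4)B 2/3 ok
(4,0)B 2/2 ok
(4,1)B 1/3 unhappy
(4,2)R 1/3 unhappy
(4,3)B 2/3 ok
(4,4)B 2/2 ok
Unsatisfied: (0,2), (0,3), (0,4), (1,2), (1,4), (2,0), (2,1), (2,2), (2,4), (3,1), (3,2), (4,1), (4,2) — 13 in total.

13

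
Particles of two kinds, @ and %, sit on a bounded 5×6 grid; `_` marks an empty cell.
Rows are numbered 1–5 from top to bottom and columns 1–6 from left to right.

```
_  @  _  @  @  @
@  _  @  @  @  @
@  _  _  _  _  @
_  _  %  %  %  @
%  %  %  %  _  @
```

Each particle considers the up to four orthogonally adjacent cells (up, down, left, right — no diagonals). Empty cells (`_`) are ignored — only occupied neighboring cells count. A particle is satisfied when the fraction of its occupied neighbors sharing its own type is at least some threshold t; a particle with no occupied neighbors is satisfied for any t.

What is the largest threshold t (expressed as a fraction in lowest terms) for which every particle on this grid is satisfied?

1/2

(1,2)@ — no occupied neighbors
(1,4)@ 2/2
(1,5)@ 3/3
(1,6)@ 2/2
(2,1)@ 1/1
(2,3)@ 1/1
(2,4)@ 3/3
(2,5)@ 3/3
(2,6)@ 3/3
(3,1)@ 1/1
(3,6)@ 2/2
(4,3)% 2/2
(4,4)% 3/3
(4,5)% 1/2
(4,6)@ 2/3
(5,1)% 1/1
(5,2)% 2/2
(5,3)% 3/3
(5,4)% 2/2
(5,6)@ 1/1
The smallest same-type fraction is 1/2 at (4,5), which reduces to 1/2. Any threshold above that leaves this particle unsatisfied.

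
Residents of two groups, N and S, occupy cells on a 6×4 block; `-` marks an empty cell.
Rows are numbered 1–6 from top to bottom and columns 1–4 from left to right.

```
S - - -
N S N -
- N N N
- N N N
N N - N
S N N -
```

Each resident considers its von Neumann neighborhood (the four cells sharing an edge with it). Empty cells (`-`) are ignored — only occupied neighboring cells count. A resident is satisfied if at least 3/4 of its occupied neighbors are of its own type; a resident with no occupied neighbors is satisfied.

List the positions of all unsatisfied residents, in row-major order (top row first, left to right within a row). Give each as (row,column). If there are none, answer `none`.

(1,1), (2,1), (2,2), (2,3), (3,2), (5,1), (6,1), (6,2)

(1,1)S 0/1 unhappy
(2,1)N 0/2 unhappy
(2,2)S 0/3 unhappy
(2,3)N 1/2 unhappy
(3,2)N 2/3 unhappy
(3,3)N 4/4 ok
(3,4)N 2/2 ok
(4,2)N 3/3 ok
(4,3)N 3/3 ok
(4,4)N 3/3 ok
(5,1)N 1/2 unhappy
(5,2)N 3/3 ok
(5,4)N 1/1 ok
(6,1)S 0/2 unhappy
(6,2)N 2/3 unhappy
(6,3)N 1/1 ok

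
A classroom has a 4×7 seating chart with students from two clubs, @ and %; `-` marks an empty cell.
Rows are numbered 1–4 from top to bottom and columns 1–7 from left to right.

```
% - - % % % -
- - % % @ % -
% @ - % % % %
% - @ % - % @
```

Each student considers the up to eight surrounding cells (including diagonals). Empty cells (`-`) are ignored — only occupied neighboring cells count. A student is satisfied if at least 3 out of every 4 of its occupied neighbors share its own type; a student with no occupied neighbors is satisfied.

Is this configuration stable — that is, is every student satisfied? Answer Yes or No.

No

Row 1: (1,1)% 0/0 ok · (1,4)% 3/4 ok · (1,5)% 4/5 ok · (1,6)% 2/3 unhappy
Row 2: (2,3)% 3/4 ok · (2,4)% 5/6 ok · (2,5)@ 0/8 unhappy · (2,6)% 5/6 ok
Row 3: (3,1)% 1/2 unhappy · (3,2)@ 1/4 unhappy · (3,4)% 4/6 unhappy · (3,5)% 6/7 ok · (3,6)% 4/6 unhappy · (3,7)% 3/4 ok
Row 4: (4,1)% 1/2 unhappy · (4,3)@ 1/3 unhappy · (4,4)% 2/3 unhappy · (4,6)% 3/4 ok · (4,7)@ 0/3 unhappy
For instance (1,6) has only 2/3 same-type neighbors, below 3/4.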